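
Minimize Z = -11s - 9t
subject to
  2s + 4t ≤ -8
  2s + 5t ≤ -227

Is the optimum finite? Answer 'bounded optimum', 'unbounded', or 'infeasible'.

From the feasible point (434, -219), moving in the direction (4, -2) keeps every constraint satisfied while Z decreases without bound.

unbounded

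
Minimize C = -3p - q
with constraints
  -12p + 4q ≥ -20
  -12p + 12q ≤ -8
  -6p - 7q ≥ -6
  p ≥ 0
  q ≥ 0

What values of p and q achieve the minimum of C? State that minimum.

p = 1, q = 0, minimum C = -3

Vertices and C = -3p - q:
  (32/39, 2/13) → C = -34/13
  (2/3, 0) → C = -2
  (1, 0) → C = -3

At the optimal vertex, -6p - 7q = -6 and q = 0.
Solving simultaneously gives p = 1, q = 0.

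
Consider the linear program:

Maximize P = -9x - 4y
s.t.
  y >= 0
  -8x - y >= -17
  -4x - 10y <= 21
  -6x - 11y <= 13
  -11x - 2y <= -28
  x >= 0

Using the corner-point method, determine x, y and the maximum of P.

The binding constraints are -8x - y = -17 and -11x - 2y = -28.
Solving simultaneously gives x = 6/5, y = 37/5.

x = 6/5, y = 37/5, maximum P = -202/5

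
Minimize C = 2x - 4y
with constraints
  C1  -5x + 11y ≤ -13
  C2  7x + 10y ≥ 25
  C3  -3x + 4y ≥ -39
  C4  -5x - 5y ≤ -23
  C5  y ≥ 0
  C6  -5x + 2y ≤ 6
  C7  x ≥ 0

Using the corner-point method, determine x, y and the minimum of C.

x = 159/40, y = 5/8, minimum C = 109/20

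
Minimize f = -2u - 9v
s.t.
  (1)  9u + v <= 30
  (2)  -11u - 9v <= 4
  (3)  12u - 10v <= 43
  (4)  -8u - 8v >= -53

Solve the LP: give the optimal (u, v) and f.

Extreme points and f = -2u - 9v:
  (343/102, -9/34) → f = -443/102
  (187/64, 237/64) → f = -2507/64
  (347/218, -521/218) → f = 3995/218
  (-509/16, 615/16) → f = -4517/16

u = -509/16, v = 615/16, minimum f = -4517/16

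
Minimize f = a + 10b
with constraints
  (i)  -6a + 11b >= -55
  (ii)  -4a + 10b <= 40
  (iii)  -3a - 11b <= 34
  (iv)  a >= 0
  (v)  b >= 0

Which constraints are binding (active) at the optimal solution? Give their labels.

Extreme points and f = a + 10b:
  (495/8, 115/4) → f = 2795/8
  (55/6, 0) → f = 55/6
  (0, 4) → f = 40
  (0, 0) → f = 0

The minimum is at (0, 0). Substituting into each constraint, equality holds for (iv) and (v); the remaining constraints have slack.

(iv) and (v)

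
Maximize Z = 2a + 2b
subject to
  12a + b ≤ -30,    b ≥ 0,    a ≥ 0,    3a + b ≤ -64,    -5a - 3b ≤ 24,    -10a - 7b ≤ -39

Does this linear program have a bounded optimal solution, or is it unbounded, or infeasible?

infeasible

The boundaries 3a + b = -64 and -10a - 7b = -39 meet at (-487/11, 757/11), but that point violates a ≥ 0. Every candidate vertex is excluded by some other constraint, so the feasible region is empty.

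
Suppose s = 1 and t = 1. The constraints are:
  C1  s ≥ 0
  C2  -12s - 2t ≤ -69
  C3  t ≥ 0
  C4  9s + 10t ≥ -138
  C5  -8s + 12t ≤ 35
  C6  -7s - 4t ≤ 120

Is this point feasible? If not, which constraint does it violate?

Constraint C2: -12s - 2t = -14, which is not ≤ -69. All other constraints are satisfied.

not feasible — violates C2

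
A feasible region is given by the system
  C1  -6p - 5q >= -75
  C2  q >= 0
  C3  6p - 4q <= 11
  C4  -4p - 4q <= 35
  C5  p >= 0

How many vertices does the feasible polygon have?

Intersecting each pair of boundary lines and keeping only the points that satisfy every inequality leaves:
  (355/54, 64/9)
  (0, 15)
  (11/6, 0)
  (0, 0)

4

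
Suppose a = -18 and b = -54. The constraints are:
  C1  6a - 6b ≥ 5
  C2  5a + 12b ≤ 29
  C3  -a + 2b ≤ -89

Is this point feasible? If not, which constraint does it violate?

C1: 216 ≥ 5 ✓
C2: -738 ≤ 29 ✓
C3: -90 ≤ -89 ✓

feasible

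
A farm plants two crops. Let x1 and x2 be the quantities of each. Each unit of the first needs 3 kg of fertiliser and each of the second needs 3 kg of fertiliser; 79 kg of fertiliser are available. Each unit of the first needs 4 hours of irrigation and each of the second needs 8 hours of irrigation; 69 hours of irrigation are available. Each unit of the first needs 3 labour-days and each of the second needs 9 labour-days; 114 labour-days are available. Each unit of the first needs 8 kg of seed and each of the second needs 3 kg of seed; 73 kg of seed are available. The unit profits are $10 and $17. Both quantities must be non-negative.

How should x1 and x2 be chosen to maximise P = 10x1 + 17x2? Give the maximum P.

Feasible corners and P = 10x1 + 17x2:
  (0, 0) → P = 0
  (0, 69/8) → P = 1173/8
  (73/8, 0) → P = 365/4
  (29/4, 5) → P = 315/2

The optimum lies where 4x1 + 8x2 = 69 and 8x1 + 3x2 = 73.
Solving simultaneously gives x1 = 29/4, x2 = 5.

x1 = 29/4, x2 = 5, maximum P = 315/2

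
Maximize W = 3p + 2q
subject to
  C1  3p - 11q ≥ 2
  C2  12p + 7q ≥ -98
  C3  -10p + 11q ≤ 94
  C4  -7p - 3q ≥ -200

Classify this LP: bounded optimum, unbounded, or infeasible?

bounded optimum

Feasible corners and W = 3p + 2q:
  (-1064/153, -106/51) → W = -1276/51
  (1103/43, 293/43) → W = 3895/43
  (1694/13, -3086/13) → W = -1090/13
The feasible region has finitely many vertices and no improving ray; the maximum is 3895/43 at (1103/43, 293/43).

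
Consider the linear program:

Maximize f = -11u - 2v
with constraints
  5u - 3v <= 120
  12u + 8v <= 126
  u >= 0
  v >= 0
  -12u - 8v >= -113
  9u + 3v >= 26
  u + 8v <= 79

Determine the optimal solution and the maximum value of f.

u = 0, v = 26/3, maximum f = -52/3

Feasible corners and f = -11u - 2v:
  (0, 26/3) → f = -52/3
  (0, 79/8) → f = -79/4
  (113/12, 0) → f = -1243/12
  (26/9, 0) → f = -286/9
  (34/11, 835/88) → f = -2331/44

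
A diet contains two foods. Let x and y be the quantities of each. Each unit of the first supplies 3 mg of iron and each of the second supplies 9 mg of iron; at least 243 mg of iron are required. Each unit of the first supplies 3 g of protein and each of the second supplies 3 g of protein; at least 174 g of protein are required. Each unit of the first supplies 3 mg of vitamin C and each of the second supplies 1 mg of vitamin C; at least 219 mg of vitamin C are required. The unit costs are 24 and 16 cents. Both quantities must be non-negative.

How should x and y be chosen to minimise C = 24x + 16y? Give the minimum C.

x = 72, y = 3, minimum C = 1776

The feasible region is unbounded (it extends along (0, 1), (1, 0)), but C strictly increases along every unbounded feasible direction, so there is no improving ray and the minimum is attained at a vertex.

At the optimal vertex, 3x + 9y = 243 and 3x + y = 219.
Solving simultaneously gives x = 72, y = 3.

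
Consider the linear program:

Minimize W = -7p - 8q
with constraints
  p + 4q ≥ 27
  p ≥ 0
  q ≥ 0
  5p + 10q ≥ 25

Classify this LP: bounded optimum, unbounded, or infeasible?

unbounded

From the feasible point (0, 27/4), moving in the direction (0, 1) keeps every constraint satisfied while W decreases without bound.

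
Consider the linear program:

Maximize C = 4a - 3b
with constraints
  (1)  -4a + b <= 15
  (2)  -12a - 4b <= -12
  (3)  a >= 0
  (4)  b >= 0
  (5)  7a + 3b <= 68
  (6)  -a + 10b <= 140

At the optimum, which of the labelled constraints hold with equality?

(4) and (5)

Extreme points and C = 4a - 3b:
  (0, 3) → C = -9
  (1, 0) → C = 4
  (0, 14) → C = -42
  (68/7, 0) → C = 272/7
  (260/73, 1048/73) → C = -2104/73

The maximum is at (68/7, 0). Substituting into each constraint, equality holds for (4) and (5); the remaining constraints have slack.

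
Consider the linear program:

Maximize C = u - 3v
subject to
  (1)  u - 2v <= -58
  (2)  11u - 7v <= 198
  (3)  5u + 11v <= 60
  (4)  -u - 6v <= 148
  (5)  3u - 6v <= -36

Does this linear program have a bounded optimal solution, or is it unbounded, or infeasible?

Extreme points and C = u - 3v:
  (-74/3, 50/3) → C = -224/3
  (-161/2, -45/4) → C = -187/4
The feasible region has finitely many vertices and no improving ray; the maximum is -187/4 at (-161/2, -45/4).

bounded optimum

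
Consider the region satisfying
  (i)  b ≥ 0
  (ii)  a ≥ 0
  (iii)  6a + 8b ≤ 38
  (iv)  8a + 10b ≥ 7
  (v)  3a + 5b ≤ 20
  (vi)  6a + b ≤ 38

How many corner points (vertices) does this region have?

5

The feasible vertices (each the meet of two boundaries and inside every other half-plane) are:
  (19/3, 0)
  (7/8, 0)
  (0, 7/10)
  (0, 4)
  (5, 1)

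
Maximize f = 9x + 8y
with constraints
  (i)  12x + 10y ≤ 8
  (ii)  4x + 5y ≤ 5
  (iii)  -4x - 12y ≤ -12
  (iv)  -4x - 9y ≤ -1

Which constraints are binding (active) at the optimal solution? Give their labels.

(i) and (ii)

Corner points and f = 9x + 8y:
  (-1/2, 7/5) → f = 67/10
  (-3/13, 14/13) → f = 85/13
  (-8, 11/3) → f = -128/3
The feasible region is unbounded (it extends along (-9, 4), (-5, 4)), but f strictly decreases along every unbounded feasible direction, so there is no improving ray and the maximum is attained at a vertex.

The maximum is at (-1/2, 7/5). Substituting into each constraint, equality holds for (i) and (ii); the remaining constraints have slack.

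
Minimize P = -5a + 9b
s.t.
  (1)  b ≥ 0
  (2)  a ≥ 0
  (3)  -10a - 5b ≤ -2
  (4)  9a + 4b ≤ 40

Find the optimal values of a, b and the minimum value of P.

a = 40/9, b = 0, minimum P = -200/9

Extreme points and P = -5a + 9b:
  (1/5, 0) → P = -1
  (40/9, 0) → P = -200/9
  (0, 2/5) → P = 18/5
  (0, 10) → P = 90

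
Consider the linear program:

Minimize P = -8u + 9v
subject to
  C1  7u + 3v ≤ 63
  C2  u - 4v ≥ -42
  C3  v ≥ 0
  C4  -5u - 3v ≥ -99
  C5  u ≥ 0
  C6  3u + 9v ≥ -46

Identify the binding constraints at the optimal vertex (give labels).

C1 and C3

Extreme points and P = -8u + 9v:
  (126/31, 357/31) → P = 2205/31
  (9, 0) → P = -72
  (0, 21/2) → P = 189/2
  (0, 0) → P = 0

The minimum is at (9, 0). Substituting into each constraint, equality holds for C1 and C3; the remaining constraints have slack.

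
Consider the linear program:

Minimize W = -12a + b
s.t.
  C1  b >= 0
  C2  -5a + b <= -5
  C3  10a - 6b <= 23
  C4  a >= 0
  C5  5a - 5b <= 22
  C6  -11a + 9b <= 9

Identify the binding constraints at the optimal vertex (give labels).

Feasible corners and W = -12a + b:
  (1, 0) → W = -12
  (23/10, 0) → W = -138/5
  (27/17, 50/17) → W = -274/17
  (87/8, 343/24) → W = -2789/24

The minimum is at (87/8, 343/24). Substituting into each constraint, equality holds for C3 and C6; the remaining constraints have slack.

C3 and C6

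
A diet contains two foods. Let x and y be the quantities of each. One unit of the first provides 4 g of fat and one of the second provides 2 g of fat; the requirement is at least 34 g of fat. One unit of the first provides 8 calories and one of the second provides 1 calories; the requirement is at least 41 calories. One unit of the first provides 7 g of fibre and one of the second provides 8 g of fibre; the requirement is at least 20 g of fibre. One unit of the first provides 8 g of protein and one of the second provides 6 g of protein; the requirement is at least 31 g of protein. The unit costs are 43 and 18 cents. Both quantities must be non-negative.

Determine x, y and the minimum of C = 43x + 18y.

The feasible region is unbounded (it extends along (0, 1), (1, 0)), but C strictly increases along every unbounded feasible direction, so there is no improving ray and the minimum is attained at a vertex.

The binding constraints are 4x + 2y = 34 and 8x + y = 41.
Solving simultaneously gives x = 4, y = 9.

x = 4, y = 9, minimum C = 334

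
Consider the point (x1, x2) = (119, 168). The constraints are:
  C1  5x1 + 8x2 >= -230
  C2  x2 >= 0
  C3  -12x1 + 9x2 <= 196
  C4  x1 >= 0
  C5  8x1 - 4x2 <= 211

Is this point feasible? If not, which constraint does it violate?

not feasible — violates C5

Constraint C5: 8x1 - 4x2 = 280, which is not ≤ 211. All other constraints are satisfied.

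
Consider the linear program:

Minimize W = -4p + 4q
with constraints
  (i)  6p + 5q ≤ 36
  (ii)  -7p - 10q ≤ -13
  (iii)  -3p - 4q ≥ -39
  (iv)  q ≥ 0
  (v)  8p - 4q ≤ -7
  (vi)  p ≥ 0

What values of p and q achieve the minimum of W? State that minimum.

p = 0, q = 7/4, minimum W = 7

Extreme points and W = -4p + 4q:
  (109/64, 165/32) → W = 221/16
  (0, 36/5) → W = 144/5
  (0, 7/4) → W = 7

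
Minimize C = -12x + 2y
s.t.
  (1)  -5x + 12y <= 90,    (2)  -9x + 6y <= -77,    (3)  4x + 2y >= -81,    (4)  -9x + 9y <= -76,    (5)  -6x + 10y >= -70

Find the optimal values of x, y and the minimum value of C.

Vertices and C = -12x + 2y:
  (82/3, 170/9) → C = -2612/9
  (870/11, 445/11) → C = -9550/11
  (79/9, 1/3) → C = -314/3
  (175/27, -28/9) → C = -84

x = 870/11, y = 445/11, minimum C = -9550/11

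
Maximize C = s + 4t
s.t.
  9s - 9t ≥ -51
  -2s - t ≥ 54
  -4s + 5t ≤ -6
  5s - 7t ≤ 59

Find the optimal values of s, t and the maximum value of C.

Corner points and C = s + 4t:
  (-103/3, -86/3) → C = -149
  (-148/3, -131/3) → C = -224
  (-132/7, -114/7) → C = -84
  (-319/19, -388/19) → C = -1871/19

s = -132/7, t = -114/7, maximum C = -84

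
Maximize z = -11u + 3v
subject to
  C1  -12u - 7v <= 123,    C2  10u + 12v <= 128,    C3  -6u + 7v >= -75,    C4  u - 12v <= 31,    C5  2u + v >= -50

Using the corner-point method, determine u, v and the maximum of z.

u = -1186/37, v = 1383/37, maximum z = 17195/37

Extreme points and z = -11u + 3v:
  (-1186/37, 1383/37) → z = 17195/37
  (-1259/151, -495/151) → z = 12364/151
  (898/71, 9/71) → z = -9851/71
  (683/65, -111/65) → z = -7846/65

The binding constraints are -12u - 7v = 123 and 10u + 12v = 128.
Solving simultaneously gives u = -1186/37, v = 1383/37.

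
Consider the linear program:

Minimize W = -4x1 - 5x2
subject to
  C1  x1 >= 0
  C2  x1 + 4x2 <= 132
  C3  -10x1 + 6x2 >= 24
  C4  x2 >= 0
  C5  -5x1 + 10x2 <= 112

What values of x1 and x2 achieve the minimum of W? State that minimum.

Feasible corners and W = -4x1 - 5x2:
  (0, 4) → W = -20
  (0, 56/5) → W = -56
  (216/35, 100/7) → W = -3364/35

The optimum lies where -10x1 + 6x2 = 24 and -5x1 + 10x2 = 112.
Solving simultaneously gives x1 = 216/35, x2 = 100/7.

x1 = 216/35, x2 = 100/7, minimum W = -3364/35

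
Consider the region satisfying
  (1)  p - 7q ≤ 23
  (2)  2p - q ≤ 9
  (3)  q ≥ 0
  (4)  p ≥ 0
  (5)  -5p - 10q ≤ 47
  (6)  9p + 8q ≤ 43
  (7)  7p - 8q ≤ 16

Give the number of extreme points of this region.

4

Of the 21 pairwise boundary intersections, those satisfying every inequality are:
  (0, 0)
  (16/7, 0)
  (0, 43/8)
  (59/16, 157/128)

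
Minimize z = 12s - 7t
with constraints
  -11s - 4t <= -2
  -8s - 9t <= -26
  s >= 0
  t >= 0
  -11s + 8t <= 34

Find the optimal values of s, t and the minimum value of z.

s = 0, t = 17/4, minimum z = -119/4

Extreme points and z = 12s - 7t:
  (0, 26/9) → z = -182/9
  (13/4, 0) → z = 39
  (0, 17/4) → z = -119/4
The feasible region is unbounded (it extends along (1, 0), (8, 11)), but z strictly increases along every unbounded feasible direction, so there is no improving ray and the minimum is attained at a vertex.

The optimum lies where s = 0 and -11s + 8t = 34.
Solving simultaneously gives s = 0, t = 17/4.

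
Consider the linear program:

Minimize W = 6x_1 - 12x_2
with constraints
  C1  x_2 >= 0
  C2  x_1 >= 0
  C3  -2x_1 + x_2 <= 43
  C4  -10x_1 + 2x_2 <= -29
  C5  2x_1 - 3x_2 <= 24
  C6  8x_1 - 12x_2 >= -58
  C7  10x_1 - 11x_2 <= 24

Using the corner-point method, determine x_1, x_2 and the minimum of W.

x_1 = 463/16, x_2 = 193/8, minimum W = -927/8

Extreme points and W = 6x_1 - 12x_2:
  (58/13, 203/26) → W = -870/13
  (271/90, 5/9) → W = 57/5
  (463/16, 193/8) → W = -927/8

The optimum lies where 8x_1 - 12x_2 = -58 and 10x_1 - 11x_2 = 24.
Solving simultaneously gives x_1 = 463/16, x_2 = 193/8.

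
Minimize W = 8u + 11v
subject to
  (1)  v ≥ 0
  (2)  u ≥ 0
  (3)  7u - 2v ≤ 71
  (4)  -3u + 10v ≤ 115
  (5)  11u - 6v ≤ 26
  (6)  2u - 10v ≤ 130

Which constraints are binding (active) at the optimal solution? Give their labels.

Feasible corners and W = 8u + 11v:
  (0, 0) → W = 0
  (26/11, 0) → W = 208/11
  (0, 23/2) → W = 253/2
  (475/46, 1343/92) → W = 22373/92

The minimum is at (0, 0). Substituting into each constraint, equality holds for (1) and (2); the remaining constraints have slack.

(1) and (2)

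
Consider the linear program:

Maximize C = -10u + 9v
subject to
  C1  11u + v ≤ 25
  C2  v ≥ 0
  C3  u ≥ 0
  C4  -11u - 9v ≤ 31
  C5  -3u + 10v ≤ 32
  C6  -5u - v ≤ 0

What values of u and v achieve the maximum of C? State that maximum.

u = 0, v = 16/5, maximum C = 144/5

Vertices and C = -10u + 9v:
  (25/11, 0) → C = -250/11
  (218/113, 427/113) → C = 1663/113
  (0, 0) → C = 0
  (0, 16/5) → C = 144/5

The optimum lies where u = 0 and -3u + 10v = 32.
Solving simultaneously gives u = 0, v = 16/5.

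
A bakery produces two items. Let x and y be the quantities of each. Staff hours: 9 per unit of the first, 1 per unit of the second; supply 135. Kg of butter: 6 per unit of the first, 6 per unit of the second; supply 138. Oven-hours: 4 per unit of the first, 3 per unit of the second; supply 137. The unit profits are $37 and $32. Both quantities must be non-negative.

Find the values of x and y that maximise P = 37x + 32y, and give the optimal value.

Corner points and P = 37x + 32y:
  (0, 0) → P = 0
  (0, 23) → P = 736
  (15, 0) → P = 555
  (14, 9) → P = 806

At the optimal vertex, 9x + y = 135 and 6x + 6y = 138.
Solving simultaneously gives x = 14, y = 9.

x = 14, y = 9, maximum P = 806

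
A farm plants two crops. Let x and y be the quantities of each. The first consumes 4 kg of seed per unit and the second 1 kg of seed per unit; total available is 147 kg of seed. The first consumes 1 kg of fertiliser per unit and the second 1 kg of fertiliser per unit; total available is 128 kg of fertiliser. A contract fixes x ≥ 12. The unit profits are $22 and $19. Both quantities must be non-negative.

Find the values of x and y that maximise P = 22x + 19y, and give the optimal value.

Corner points and P = 22x + 19y:
  (147/4, 0) → P = 1617/2
  (12, 0) → P = 264
  (12, 99) → P = 2145

x = 12, y = 99, maximum P = 2145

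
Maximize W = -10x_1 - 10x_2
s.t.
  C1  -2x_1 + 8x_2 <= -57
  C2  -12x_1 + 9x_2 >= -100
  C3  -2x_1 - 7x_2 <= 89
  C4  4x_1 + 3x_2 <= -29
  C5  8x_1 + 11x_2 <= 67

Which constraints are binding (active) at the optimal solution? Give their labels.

C1 and C3

Feasible corners and W = -10x_1 - 10x_2:
  (-313/30, -146/15) → W = 605/3
  (-61/38, -143/19) → W = 1735/19
  (-101/102, -634/51) → W = 6845/51
  (13/24, -187/18) → W = 3545/36

The maximum is at (-313/30, -146/15). Substituting into each constraint, equality holds for C1 and C3; the remaining constraints have slack.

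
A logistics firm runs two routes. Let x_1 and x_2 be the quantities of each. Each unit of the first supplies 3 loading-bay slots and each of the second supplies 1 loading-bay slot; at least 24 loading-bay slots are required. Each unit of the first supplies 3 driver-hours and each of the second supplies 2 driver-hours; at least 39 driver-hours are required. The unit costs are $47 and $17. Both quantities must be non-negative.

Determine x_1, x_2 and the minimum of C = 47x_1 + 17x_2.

x_1 = 3, x_2 = 15, minimum C = 396

The feasible region is unbounded (it extends along (0, 1), (1, 0)), but C strictly increases along every unbounded feasible direction, so there is no improving ray and the minimum is attained at a vertex.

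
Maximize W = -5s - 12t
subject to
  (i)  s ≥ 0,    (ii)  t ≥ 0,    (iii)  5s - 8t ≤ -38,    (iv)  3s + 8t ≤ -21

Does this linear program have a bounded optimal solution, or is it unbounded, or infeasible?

The boundaries s = 0 and 5s - 8t = -38 meet at (0, 19/4), but that point violates 3s + 8t ≤ -21. Every candidate vertex is excluded by some other constraint, so the feasible region is empty.

infeasible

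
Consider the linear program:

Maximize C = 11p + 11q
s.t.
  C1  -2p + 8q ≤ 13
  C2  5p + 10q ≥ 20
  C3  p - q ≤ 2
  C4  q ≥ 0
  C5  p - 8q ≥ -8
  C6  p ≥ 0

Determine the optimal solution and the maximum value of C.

p = 24/7, q = 10/7, maximum C = 374/7

Corner points and C = 11p + 11q:
  (8/3, 2/3) → C = 110/3
  (8/5, 6/5) → C = 154/5
  (24/7, 10/7) → C = 374/7

At the optimal vertex, p - q = 2 and p - 8q = -8.
Solving simultaneously gives p = 24/7, q = 10/7.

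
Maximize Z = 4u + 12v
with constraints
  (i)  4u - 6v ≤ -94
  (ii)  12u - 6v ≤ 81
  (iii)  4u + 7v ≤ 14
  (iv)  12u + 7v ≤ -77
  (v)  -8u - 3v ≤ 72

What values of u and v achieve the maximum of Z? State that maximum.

Vertices and Z = 4u + 12v:
  (-56/5, 41/5) → Z = 268/5
  (-119/10, 116/15) → Z = 226/5
  (-91/8, 17/2) → Z = 113/2
  (-273/22, 100/11) → Z = 654/11

The binding constraints are 4u + 7v = 14 and -8u - 3v = 72.
Solving simultaneously gives u = -273/22, v = 100/11.

u = -273/22, v = 100/11, maximum Z = 654/11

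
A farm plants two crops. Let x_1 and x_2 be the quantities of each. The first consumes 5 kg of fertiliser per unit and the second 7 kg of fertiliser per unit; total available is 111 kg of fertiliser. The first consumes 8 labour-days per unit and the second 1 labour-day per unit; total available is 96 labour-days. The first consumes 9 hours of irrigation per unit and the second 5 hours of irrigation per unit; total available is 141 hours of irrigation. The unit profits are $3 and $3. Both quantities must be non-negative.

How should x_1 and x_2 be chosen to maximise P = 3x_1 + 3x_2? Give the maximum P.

x_1 = 11, x_2 = 8, maximum P = 57

Vertices and P = 3x_1 + 3x_2:
  (0, 0) → P = 0
  (0, 111/7) → P = 333/7
  (12, 0) → P = 36
  (11, 8) → P = 57

The binding constraints are 5x_1 + 7x_2 = 111 and 8x_1 + x_2 = 96.
Solving simultaneously gives x_1 = 11, x_2 = 8.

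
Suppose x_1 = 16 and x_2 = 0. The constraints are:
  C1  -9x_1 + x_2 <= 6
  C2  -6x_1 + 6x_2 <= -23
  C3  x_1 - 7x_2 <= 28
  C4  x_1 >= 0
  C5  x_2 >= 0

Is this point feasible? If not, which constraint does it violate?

C1: -144 ≤ 6 ✓
C2: -96 ≤ -23 ✓
C3: 16 ≤ 28 ✓
C4: 16 ≥ 0 ✓
C5: 0 ≥ 0 ✓

feasible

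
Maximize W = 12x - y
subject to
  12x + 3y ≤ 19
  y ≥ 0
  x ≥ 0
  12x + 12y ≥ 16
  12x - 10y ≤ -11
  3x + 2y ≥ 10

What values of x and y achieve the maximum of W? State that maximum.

x = 8/15, y = 21/5, maximum W = 11/5

Feasible corners and W = 12x - y:
  (0, 19/3) → W = -19/3
  (8/15, 21/5) → W = 11/5
  (0, 5) → W = -5

The optimum lies where 12x + 3y = 19 and 3x + 2y = 10.
Solving simultaneously gives x = 8/15, y = 21/5.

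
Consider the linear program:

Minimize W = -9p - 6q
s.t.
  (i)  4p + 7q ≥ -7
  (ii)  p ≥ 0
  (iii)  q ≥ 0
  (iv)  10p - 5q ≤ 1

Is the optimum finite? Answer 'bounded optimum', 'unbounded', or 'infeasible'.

From the feasible point (0, 0), moving in the direction (0, 1) keeps every constraint satisfied while W decreases without bound.

unbounded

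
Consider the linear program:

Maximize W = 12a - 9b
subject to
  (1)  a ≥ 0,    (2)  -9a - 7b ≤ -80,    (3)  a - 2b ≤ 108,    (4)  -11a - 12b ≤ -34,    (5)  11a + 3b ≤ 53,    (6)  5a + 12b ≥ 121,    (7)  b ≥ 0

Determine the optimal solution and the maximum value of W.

At the optimal vertex, 11a + 3b = 53 and 5a + 12b = 121.
Solving simultaneously gives a = 7/3, b = 82/9.

a = 7/3, b = 82/9, maximum W = -54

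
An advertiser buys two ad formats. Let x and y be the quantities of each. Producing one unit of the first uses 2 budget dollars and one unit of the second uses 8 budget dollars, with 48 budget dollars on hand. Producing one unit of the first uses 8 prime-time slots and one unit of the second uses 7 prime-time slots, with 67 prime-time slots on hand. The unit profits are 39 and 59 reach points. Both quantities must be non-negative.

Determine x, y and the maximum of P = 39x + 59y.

Vertices and P = 39x + 59y:
  (0, 0) → P = 0
  (0, 6) → P = 354
  (67/8, 0) → P = 2613/8
  (4, 5) → P = 451

At the optimal vertex, 2x + 8y = 48 and 8x + 7y = 67.
Solving simultaneously gives x = 4, y = 5.

x = 4, y = 5, maximum P = 451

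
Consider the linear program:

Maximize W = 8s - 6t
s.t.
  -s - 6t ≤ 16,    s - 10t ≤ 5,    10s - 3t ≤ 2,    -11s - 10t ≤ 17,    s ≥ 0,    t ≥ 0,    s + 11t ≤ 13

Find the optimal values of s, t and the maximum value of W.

Feasible corners and W = 8s - 6t:
  (1/5, 0) → W = 8/5
  (61/113, 128/113) → W = -280/113
  (0, 0) → W = 0
  (0, 13/11) → W = -78/11

At the optimal vertex, 10s - 3t = 2 and t = 0.
Solving simultaneously gives s = 1/5, t = 0.

s = 1/5, t = 0, maximum W = 8/5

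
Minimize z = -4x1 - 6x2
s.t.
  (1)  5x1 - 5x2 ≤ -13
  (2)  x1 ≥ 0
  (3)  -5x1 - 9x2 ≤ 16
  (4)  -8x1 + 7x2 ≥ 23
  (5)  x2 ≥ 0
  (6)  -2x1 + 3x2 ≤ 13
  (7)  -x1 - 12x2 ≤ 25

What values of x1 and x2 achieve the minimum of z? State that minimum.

x1 = 11/5, x2 = 29/5, minimum z = -218/5

Extreme points and z = -4x1 - 6x2:
  (0, 23/7) → z = -138/7
  (0, 13/3) → z = -26
  (11/5, 29/5) → z = -218/5

The optimum lies where -8x1 + 7x2 = 23 and -2x1 + 3x2 = 13.
Solving simultaneously gives x1 = 11/5, x2 = 29/5.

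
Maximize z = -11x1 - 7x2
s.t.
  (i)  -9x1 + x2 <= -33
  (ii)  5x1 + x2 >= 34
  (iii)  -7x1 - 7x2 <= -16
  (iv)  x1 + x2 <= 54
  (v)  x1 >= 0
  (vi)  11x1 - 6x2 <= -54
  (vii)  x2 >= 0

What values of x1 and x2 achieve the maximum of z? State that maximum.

Extreme points and z = -11x1 - 7x2:
  (87/10, 453/10) → z = -2064/5
  (252/43, 849/43) → z = -8715/43
  (270/17, 648/17) → z = -7506/17

The binding constraints are -9x1 + x2 = -33 and 11x1 - 6x2 = -54.
Solving simultaneously gives x1 = 252/43, x2 = 849/43.

x1 = 252/43, x2 = 849/43, maximum z = -8715/43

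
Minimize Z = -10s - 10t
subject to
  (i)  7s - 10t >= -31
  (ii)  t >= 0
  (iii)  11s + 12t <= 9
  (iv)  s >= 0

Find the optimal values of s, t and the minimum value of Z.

s = 9/11, t = 0, minimum Z = -90/11

Feasible corners and Z = -10s - 10t:
  (9/11, 0) → Z = -90/11
  (0, 0) → Z = 0
  (0, 3/4) → Z = -15/2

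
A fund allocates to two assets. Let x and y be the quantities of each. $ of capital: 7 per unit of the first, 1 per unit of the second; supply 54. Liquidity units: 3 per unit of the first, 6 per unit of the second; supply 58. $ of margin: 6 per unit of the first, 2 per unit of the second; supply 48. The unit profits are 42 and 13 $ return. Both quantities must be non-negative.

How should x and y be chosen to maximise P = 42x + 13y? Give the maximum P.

x = 15/2, y = 3/2, maximum P = 669/2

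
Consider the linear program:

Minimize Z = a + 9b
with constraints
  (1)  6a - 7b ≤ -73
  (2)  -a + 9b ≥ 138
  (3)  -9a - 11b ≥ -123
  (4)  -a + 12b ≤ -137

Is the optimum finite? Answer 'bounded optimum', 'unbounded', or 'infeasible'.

unbounded

From the feasible point (-963, -275/3), moving in the direction (-9, -1) keeps every constraint satisfied while Z decreases without bound.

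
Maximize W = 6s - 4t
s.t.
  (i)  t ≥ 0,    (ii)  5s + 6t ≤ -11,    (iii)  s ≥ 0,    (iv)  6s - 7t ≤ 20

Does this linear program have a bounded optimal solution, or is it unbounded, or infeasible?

The boundaries t = 0 and 5s + 6t = -11 meet at (-11/5, 0), but that point violates s ≥ 0. Every candidate vertex is excluded by some other constraint, so the feasible region is empty.

infeasible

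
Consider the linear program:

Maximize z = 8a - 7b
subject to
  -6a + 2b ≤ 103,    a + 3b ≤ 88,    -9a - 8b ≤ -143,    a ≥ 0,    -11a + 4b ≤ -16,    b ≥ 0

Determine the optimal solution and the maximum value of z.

Feasible corners and z = 8a - 7b:
  (400/37, 952/37) → z = -3464/37
  (88, 0) → z = 704
  (175/31, 1429/124) → z = -4403/124
  (143/9, 0) → z = 1144/9

At the optimal vertex, a + 3b = 88 and b = 0.
Solving simultaneously gives a = 88, b = 0.

a = 88, b = 0, maximum z = 704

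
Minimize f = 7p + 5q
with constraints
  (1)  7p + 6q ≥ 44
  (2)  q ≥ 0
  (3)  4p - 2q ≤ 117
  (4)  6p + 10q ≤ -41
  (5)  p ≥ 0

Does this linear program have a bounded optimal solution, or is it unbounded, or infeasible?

The boundaries 7p + 6q = 44 and q = 0 meet at (44/7, 0), but that point violates 6p + 10q ≤ -41. Every candidate vertex is excluded by some other constraint, so the feasible region is empty.

infeasible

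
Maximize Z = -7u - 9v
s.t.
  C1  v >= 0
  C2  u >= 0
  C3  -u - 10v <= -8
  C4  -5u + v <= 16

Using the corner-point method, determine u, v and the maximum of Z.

u = 0, v = 4/5, maximum Z = -36/5

Vertices and Z = -7u - 9v:
  (8, 0) → Z = -56
  (0, 4/5) → Z = -36/5
  (0, 16) → Z = -144
The feasible region is unbounded (it extends along (1, 5), (1, 0)), but Z strictly decreases along every unbounded feasible direction, so there is no improving ray and the maximum is attained at a vertex.

The optimum lies where u = 0 and -u - 10v = -8.
Solving simultaneously gives u = 0, v = 4/5.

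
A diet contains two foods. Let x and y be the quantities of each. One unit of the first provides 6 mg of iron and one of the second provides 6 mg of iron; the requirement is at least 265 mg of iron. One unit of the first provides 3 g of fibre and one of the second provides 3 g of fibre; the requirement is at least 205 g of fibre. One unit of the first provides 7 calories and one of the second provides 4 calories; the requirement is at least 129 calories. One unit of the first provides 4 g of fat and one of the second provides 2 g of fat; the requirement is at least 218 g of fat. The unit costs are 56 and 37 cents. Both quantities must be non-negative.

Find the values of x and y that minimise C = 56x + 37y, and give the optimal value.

Vertices and C = 56x + 37y:
  (0, 109) → C = 4033
  (205/3, 0) → C = 11480/3
  (122/3, 83/3) → C = 3301
The feasible region is unbounded (it extends along (0, 1), (1, 0)), but C strictly increases along every unbounded feasible direction, so there is no improving ray and the minimum is attained at a vertex.

The binding constraints are 3x + 3y = 205 and 4x + 2y = 218.
Solving simultaneously gives x = 122/3, y = 83/3.

x = 122/3, y = 83/3, minimum C = 3301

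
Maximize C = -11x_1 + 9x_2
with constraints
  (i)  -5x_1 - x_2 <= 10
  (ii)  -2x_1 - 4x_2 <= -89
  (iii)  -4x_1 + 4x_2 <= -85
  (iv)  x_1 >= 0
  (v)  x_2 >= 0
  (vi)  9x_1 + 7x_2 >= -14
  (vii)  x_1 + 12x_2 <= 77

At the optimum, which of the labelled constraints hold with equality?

Corner points and C = -11x_1 + 9x_2:
  (89/2, 0) → C = -979/2
  (38, 13/4) → C = -1555/4
  (77, 0) → C = -847

The maximum is at (38, 13/4). Substituting into each constraint, equality holds for (ii) and (vii); the remaining constraints have slack.

(ii) and (vii)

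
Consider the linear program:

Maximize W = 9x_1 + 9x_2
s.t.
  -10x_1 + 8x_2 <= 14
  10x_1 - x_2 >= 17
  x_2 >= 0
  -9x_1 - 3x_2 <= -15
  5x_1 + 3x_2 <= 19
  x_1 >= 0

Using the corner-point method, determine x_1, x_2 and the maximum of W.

x_1 = 2, x_2 = 3, maximum W = 45

Vertices and W = 9x_1 + 9x_2:
  (17/10, 0) → W = 153/10
  (2, 3) → W = 45
  (19/5, 0) → W = 171/5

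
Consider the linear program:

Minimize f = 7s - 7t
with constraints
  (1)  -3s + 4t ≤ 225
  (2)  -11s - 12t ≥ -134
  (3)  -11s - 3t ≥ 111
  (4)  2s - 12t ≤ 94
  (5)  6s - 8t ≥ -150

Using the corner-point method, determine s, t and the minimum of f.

s = -319/7, t = -108/7, minimum f = -211

Extreme points and f = 7s - 7t:
  (-175/23, -628/69) → f = 721/69
  (-669/53, 492/53) → f = -8127/53
  (-319/7, -108/7) → f = -211

At the optimal vertex, 2s - 12t = 94 and 6s - 8t = -150.
Solving simultaneously gives s = -319/7, t = -108/7.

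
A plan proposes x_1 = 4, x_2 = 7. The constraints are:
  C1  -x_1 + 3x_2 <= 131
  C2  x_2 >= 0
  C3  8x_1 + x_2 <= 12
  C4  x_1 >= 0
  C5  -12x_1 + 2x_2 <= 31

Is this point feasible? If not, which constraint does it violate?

Constraint C3: 8x_1 + x_2 = 39, which is not ≤ 12. All other constraints are satisfied.

not feasible — violates C3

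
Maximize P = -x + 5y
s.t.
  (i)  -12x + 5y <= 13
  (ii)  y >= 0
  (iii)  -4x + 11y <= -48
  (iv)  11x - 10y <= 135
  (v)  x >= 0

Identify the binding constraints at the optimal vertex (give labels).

(iii) and (iv)

Feasible corners and P = -x + 5y:
  (12, 0) → P = -12
  (135/11, 0) → P = -135/11
  (335/27, 4/27) → P = -35/3

The maximum is at (335/27, 4/27). Substituting into each constraint, equality holds for (iii) and (iv); the remaining constraints have slack.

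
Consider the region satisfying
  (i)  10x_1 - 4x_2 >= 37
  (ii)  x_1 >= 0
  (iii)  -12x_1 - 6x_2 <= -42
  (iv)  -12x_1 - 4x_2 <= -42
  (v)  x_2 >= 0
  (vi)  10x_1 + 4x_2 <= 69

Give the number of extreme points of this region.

3

Of the 15 pairwise boundary intersections, those satisfying every inequality are:
  (37/10, 0)
  (53/10, 4)
  (69/10, 0)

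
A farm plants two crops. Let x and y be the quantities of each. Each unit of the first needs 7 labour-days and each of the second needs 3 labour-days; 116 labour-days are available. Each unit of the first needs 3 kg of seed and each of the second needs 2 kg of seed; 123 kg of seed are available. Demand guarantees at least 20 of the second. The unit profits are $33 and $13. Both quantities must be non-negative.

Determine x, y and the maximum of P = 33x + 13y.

Feasible corners and P = 33x + 13y:
  (0, 116/3) → P = 1508/3
  (0, 20) → P = 260
  (8, 20) → P = 524

The optimum lies where 7x + 3y = 116 and y = 20.
Solving simultaneously gives x = 8, y = 20.

x = 8, y = 20, maximum P = 524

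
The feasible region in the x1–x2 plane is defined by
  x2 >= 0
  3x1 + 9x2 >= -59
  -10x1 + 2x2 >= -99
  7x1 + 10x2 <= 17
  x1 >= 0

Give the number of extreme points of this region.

3

Intersecting each pair of boundary lines and keeping only the points that satisfy every inequality leaves:
  (17/7, 0)
  (0, 0)
  (0, 17/10)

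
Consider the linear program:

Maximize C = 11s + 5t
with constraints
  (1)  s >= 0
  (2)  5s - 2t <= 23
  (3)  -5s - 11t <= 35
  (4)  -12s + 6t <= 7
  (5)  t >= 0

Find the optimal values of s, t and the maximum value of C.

s = 76/3, t = 311/6, maximum C = 3227/6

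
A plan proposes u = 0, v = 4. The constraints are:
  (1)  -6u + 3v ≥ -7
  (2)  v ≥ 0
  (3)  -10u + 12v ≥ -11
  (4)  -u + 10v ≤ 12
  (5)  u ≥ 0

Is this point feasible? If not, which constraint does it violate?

Constraint (4): -u + 10v = 40, which is not ≤ 12. All other constraints are satisfied.

not feasible — violates (4)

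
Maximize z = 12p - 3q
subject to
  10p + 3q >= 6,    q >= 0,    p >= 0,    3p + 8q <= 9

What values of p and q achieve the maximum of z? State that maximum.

Corner points and z = 12p - 3q:
  (3/5, 0) → z = 36/5
  (21/71, 72/71) → z = 36/71
  (3, 0) → z = 36

p = 3, q = 0, maximum z = 36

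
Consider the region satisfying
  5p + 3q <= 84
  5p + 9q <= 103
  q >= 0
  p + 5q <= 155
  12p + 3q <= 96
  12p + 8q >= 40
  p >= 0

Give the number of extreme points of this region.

5

Intersecting each pair of boundary lines and keeping only the points that satisfy every inequality leaves:
  (185/31, 252/31)
  (0, 103/9)
  (8, 0)
  (10/3, 0)
  (0, 5)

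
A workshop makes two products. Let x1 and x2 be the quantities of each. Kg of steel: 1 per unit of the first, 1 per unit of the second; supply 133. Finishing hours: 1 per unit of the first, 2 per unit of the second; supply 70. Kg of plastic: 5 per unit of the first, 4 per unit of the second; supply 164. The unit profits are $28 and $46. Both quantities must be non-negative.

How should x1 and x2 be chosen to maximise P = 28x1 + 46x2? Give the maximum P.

Feasible corners and P = 28x1 + 46x2:
  (0, 0) → P = 0
  (0, 35) → P = 1610
  (164/5, 0) → P = 4592/5
  (8, 31) → P = 1650

x1 = 8, x2 = 31, maximum P = 1650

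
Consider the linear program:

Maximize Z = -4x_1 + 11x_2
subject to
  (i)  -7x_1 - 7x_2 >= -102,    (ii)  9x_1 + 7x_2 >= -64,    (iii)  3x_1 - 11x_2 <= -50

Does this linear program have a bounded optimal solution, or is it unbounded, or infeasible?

Extreme points and Z = -4x_1 + 11x_2:
  (-83, 683/7) → Z = 9837/7
  (386/49, 328/49) → Z = 2064/49
  (-527/60, 43/20) → Z = 3527/60
The feasible region has finitely many vertices and no improving ray; the maximum is 9837/7 at (-83, 683/7).

bounded optimum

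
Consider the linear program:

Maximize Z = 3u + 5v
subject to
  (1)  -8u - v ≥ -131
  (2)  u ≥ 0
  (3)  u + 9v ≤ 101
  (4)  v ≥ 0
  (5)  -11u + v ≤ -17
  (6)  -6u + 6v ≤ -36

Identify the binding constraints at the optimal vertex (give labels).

Extreme points and Z = 3u + 5v:
  (131/8, 0) → Z = 393/8
  (137/9, 83/9) → Z = 826/9
  (6, 0) → Z = 18

The maximum is at (137/9, 83/9). Substituting into each constraint, equality holds for (1) and (6); the remaining constraints have slack.

(1) and (6)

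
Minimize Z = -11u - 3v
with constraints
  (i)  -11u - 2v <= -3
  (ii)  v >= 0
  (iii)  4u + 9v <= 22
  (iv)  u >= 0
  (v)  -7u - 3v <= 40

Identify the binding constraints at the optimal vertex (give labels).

(ii) and (iii)

Vertices and Z = -11u - 3v:
  (3/11, 0) → Z = -3
  (0, 3/2) → Z = -9/2
  (11/2, 0) → Z = -121/2
  (0, 22/9) → Z = -22/3

The minimum is at (11/2, 0). Substituting into each constraint, equality holds for (ii) and (iii); the remaining constraints have slack.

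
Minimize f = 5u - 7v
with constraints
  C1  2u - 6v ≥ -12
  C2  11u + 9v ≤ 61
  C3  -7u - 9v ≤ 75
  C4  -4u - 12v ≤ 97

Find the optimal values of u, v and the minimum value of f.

u = -93/10, v = -11/10, minimum f = -194/5

Feasible corners and f = 5u - 7v:
  (43/14, 127/42) → f = -122/21
  (-93/10, -11/10) → f = -194/5
  (535/32, -437/32) → f = 2867/16
  (-9/16, -379/48) → f = 1259/24

The optimum lies where 2u - 6v = -12 and -7u - 9v = 75.
Solving simultaneously gives u = -93/10, v = -11/10.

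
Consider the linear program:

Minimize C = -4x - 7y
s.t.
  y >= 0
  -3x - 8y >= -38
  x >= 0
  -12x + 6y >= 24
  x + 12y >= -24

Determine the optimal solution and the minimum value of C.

Corner points and C = -4x - 7y:
  (0, 19/4) → C = -133/4
  (6/19, 88/19) → C = -640/19
  (0, 4) → C = -28

The binding constraints are -3x - 8y = -38 and -12x + 6y = 24.
Solving simultaneously gives x = 6/19, y = 88/19.

x = 6/19, y = 88/19, minimum C = -640/19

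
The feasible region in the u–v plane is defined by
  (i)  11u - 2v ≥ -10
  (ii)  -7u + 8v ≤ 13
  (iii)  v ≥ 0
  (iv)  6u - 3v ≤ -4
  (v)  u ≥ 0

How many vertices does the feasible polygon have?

Intersecting each pair of boundary lines and keeping only the points that satisfy every inequality leaves:
  (7/27, 50/27)
  (0, 13/8)
  (0, 4/3)

3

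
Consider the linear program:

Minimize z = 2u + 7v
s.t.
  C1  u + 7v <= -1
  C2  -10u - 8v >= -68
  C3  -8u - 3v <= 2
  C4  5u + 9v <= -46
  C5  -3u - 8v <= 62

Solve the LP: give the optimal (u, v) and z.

u = 190/13, v = -172/13, minimum z = -824/13

Feasible corners and z = 2u + 7v:
  (40/19, -358/57) → z = -2266/57
  (34/11, -98/11) → z = -618/11
  (190/13, -172/13) → z = -824/13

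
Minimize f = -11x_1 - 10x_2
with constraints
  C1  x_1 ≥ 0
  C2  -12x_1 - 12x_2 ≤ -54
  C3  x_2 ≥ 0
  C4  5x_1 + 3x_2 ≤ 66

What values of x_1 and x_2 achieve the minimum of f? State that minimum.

x_1 = 0, x_2 = 22, minimum f = -220

Vertices and f = -11x_1 - 10x_2:
  (0, 9/2) → f = -45
  (0, 22) → f = -220
  (9/2, 0) → f = -99/2
  (66/5, 0) → f = -726/5

The binding constraints are x_1 = 0 and 5x_1 + 3x_2 = 66.
Solving simultaneously gives x_1 = 0, x_2 = 22.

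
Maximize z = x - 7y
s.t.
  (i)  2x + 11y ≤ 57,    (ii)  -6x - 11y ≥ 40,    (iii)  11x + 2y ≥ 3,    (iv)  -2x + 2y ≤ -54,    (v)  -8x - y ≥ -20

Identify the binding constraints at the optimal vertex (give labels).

(iii) and (v)

Feasible corners and z = x - 7y:
  (57/13, -294/13) → z = 2115/13
  (37/5, -196/5) → z = 1409/5
  (47/9, -196/9) → z = 473/3

The maximum is at (37/5, -196/5). Substituting into each constraint, equality holds for (iii) and (v); the remaining constraints have slack.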